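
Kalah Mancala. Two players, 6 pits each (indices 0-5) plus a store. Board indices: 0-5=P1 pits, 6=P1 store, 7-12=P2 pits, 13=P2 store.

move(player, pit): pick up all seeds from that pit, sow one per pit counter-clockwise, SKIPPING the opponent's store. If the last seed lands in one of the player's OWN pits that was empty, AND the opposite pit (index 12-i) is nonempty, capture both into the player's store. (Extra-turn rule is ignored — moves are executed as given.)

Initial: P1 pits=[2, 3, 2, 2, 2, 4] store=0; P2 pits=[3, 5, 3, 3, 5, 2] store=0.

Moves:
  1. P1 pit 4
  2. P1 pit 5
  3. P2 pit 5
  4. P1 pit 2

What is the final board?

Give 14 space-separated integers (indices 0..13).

Answer: 3 3 0 3 0 0 9 4 0 4 4 5 0 1

Derivation:
Move 1: P1 pit4 -> P1=[2,3,2,2,0,5](1) P2=[3,5,3,3,5,2](0)
Move 2: P1 pit5 -> P1=[2,3,2,2,0,0](2) P2=[4,6,4,4,5,2](0)
Move 3: P2 pit5 -> P1=[3,3,2,2,0,0](2) P2=[4,6,4,4,5,0](1)
Move 4: P1 pit2 -> P1=[3,3,0,3,0,0](9) P2=[4,0,4,4,5,0](1)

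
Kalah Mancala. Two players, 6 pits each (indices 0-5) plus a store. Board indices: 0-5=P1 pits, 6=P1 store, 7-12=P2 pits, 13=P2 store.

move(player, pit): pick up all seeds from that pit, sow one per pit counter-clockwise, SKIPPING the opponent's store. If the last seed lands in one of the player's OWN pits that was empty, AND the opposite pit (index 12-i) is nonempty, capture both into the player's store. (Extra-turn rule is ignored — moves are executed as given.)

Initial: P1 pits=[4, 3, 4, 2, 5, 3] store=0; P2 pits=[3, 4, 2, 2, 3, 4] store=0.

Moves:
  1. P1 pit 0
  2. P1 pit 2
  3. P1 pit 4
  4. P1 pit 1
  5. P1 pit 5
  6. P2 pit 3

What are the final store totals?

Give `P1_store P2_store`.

Move 1: P1 pit0 -> P1=[0,4,5,3,6,3](0) P2=[3,4,2,2,3,4](0)
Move 2: P1 pit2 -> P1=[0,4,0,4,7,4](1) P2=[4,4,2,2,3,4](0)
Move 3: P1 pit4 -> P1=[0,4,0,4,0,5](2) P2=[5,5,3,3,4,4](0)
Move 4: P1 pit1 -> P1=[0,0,1,5,1,6](2) P2=[5,5,3,3,4,4](0)
Move 5: P1 pit5 -> P1=[0,0,1,5,1,0](3) P2=[6,6,4,4,5,4](0)
Move 6: P2 pit3 -> P1=[1,0,1,5,1,0](3) P2=[6,6,4,0,6,5](1)

Answer: 3 1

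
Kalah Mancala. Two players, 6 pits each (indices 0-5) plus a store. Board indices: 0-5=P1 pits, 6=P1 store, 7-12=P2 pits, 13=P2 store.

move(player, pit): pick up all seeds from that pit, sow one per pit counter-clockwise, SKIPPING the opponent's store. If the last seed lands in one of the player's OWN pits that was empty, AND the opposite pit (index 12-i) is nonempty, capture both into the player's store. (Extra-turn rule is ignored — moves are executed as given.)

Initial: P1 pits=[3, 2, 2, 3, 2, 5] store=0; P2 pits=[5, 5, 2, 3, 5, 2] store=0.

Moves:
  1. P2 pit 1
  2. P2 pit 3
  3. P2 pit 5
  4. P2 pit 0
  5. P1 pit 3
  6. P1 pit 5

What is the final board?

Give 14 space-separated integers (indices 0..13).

Move 1: P2 pit1 -> P1=[3,2,2,3,2,5](0) P2=[5,0,3,4,6,3](1)
Move 2: P2 pit3 -> P1=[4,2,2,3,2,5](0) P2=[5,0,3,0,7,4](2)
Move 3: P2 pit5 -> P1=[5,3,3,3,2,5](0) P2=[5,0,3,0,7,0](3)
Move 4: P2 pit0 -> P1=[0,3,3,3,2,5](0) P2=[0,1,4,1,8,0](9)
Move 5: P1 pit3 -> P1=[0,3,3,0,3,6](1) P2=[0,1,4,1,8,0](9)
Move 6: P1 pit5 -> P1=[0,3,3,0,3,0](2) P2=[1,2,5,2,9,0](9)

Answer: 0 3 3 0 3 0 2 1 2 5 2 9 0 9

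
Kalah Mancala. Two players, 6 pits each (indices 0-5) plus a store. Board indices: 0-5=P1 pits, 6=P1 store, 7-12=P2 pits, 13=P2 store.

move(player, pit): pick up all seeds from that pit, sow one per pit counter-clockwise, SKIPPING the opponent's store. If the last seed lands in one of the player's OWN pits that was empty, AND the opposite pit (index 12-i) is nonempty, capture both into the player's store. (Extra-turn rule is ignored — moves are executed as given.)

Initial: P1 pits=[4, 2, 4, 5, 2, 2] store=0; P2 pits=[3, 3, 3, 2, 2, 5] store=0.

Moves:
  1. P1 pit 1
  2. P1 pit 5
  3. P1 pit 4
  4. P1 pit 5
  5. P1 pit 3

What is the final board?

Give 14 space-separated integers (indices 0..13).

Answer: 4 0 5 0 1 1 4 5 4 4 2 2 5 0

Derivation:
Move 1: P1 pit1 -> P1=[4,0,5,6,2,2](0) P2=[3,3,3,2,2,5](0)
Move 2: P1 pit5 -> P1=[4,0,5,6,2,0](1) P2=[4,3,3,2,2,5](0)
Move 3: P1 pit4 -> P1=[4,0,5,6,0,1](2) P2=[4,3,3,2,2,5](0)
Move 4: P1 pit5 -> P1=[4,0,5,6,0,0](3) P2=[4,3,3,2,2,5](0)
Move 5: P1 pit3 -> P1=[4,0,5,0,1,1](4) P2=[5,4,4,2,2,5](0)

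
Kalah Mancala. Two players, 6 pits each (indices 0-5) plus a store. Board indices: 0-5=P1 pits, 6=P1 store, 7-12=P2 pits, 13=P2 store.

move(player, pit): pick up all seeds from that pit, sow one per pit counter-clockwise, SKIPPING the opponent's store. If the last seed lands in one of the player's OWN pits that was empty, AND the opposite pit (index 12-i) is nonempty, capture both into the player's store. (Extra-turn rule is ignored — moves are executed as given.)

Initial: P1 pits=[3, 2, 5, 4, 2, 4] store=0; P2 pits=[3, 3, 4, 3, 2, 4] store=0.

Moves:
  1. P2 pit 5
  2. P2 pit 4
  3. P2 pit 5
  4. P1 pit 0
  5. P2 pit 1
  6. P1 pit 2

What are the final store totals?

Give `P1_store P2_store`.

Answer: 1 8

Derivation:
Move 1: P2 pit5 -> P1=[4,3,6,4,2,4](0) P2=[3,3,4,3,2,0](1)
Move 2: P2 pit4 -> P1=[4,3,6,4,2,4](0) P2=[3,3,4,3,0,1](2)
Move 3: P2 pit5 -> P1=[4,3,6,4,2,4](0) P2=[3,3,4,3,0,0](3)
Move 4: P1 pit0 -> P1=[0,4,7,5,3,4](0) P2=[3,3,4,3,0,0](3)
Move 5: P2 pit1 -> P1=[0,0,7,5,3,4](0) P2=[3,0,5,4,0,0](8)
Move 6: P1 pit2 -> P1=[0,0,0,6,4,5](1) P2=[4,1,6,4,0,0](8)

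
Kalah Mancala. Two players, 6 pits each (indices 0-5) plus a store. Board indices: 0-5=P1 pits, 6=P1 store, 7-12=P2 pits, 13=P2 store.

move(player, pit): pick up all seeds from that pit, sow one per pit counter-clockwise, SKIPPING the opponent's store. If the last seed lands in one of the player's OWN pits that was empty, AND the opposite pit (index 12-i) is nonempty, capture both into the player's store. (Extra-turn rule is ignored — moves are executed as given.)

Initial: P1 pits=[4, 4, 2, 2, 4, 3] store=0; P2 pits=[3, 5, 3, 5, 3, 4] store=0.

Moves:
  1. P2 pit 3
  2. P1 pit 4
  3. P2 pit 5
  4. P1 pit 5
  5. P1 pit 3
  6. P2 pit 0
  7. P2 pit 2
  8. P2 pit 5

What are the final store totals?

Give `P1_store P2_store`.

Move 1: P2 pit3 -> P1=[5,5,2,2,4,3](0) P2=[3,5,3,0,4,5](1)
Move 2: P1 pit4 -> P1=[5,5,2,2,0,4](1) P2=[4,6,3,0,4,5](1)
Move 3: P2 pit5 -> P1=[6,6,3,3,0,4](1) P2=[4,6,3,0,4,0](2)
Move 4: P1 pit5 -> P1=[6,6,3,3,0,0](2) P2=[5,7,4,0,4,0](2)
Move 5: P1 pit3 -> P1=[6,6,3,0,1,1](3) P2=[5,7,4,0,4,0](2)
Move 6: P2 pit0 -> P1=[0,6,3,0,1,1](3) P2=[0,8,5,1,5,0](9)
Move 7: P2 pit2 -> P1=[1,6,3,0,1,1](3) P2=[0,8,0,2,6,1](10)
Move 8: P2 pit5 -> P1=[1,6,3,0,1,1](3) P2=[0,8,0,2,6,0](11)

Answer: 3 11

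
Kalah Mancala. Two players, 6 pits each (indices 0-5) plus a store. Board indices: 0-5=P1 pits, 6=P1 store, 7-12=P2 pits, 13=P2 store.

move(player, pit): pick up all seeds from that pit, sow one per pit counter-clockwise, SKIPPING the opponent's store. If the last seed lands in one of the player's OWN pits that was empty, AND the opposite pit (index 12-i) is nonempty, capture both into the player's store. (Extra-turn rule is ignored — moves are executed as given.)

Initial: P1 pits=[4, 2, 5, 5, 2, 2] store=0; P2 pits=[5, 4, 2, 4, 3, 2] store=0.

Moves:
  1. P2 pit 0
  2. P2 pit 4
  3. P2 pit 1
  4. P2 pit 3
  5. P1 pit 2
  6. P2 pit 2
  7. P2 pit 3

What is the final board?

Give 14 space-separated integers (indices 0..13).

Move 1: P2 pit0 -> P1=[4,2,5,5,2,2](0) P2=[0,5,3,5,4,3](0)
Move 2: P2 pit4 -> P1=[5,3,5,5,2,2](0) P2=[0,5,3,5,0,4](1)
Move 3: P2 pit1 -> P1=[5,3,5,5,2,2](0) P2=[0,0,4,6,1,5](2)
Move 4: P2 pit3 -> P1=[6,4,6,5,2,2](0) P2=[0,0,4,0,2,6](3)
Move 5: P1 pit2 -> P1=[6,4,0,6,3,3](1) P2=[1,1,4,0,2,6](3)
Move 6: P2 pit2 -> P1=[6,4,0,6,3,3](1) P2=[1,1,0,1,3,7](4)
Move 7: P2 pit3 -> P1=[6,4,0,6,3,3](1) P2=[1,1,0,0,4,7](4)

Answer: 6 4 0 6 3 3 1 1 1 0 0 4 7 4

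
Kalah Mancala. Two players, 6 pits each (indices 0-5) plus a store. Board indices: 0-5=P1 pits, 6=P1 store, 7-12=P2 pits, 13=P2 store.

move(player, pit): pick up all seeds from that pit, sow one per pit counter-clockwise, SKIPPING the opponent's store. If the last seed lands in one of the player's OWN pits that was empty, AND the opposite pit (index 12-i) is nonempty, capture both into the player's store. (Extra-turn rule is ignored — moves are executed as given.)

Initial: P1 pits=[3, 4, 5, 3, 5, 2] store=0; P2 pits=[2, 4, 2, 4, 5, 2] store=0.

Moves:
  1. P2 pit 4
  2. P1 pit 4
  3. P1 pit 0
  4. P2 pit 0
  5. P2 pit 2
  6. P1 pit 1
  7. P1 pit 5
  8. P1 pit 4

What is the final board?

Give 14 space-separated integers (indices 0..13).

Answer: 0 0 8 5 0 0 12 0 2 1 6 1 4 2

Derivation:
Move 1: P2 pit4 -> P1=[4,5,6,3,5,2](0) P2=[2,4,2,4,0,3](1)
Move 2: P1 pit4 -> P1=[4,5,6,3,0,3](1) P2=[3,5,3,4,0,3](1)
Move 3: P1 pit0 -> P1=[0,6,7,4,0,3](7) P2=[3,0,3,4,0,3](1)
Move 4: P2 pit0 -> P1=[0,6,7,4,0,3](7) P2=[0,1,4,5,0,3](1)
Move 5: P2 pit2 -> P1=[0,6,7,4,0,3](7) P2=[0,1,0,6,1,4](2)
Move 6: P1 pit1 -> P1=[0,0,8,5,1,4](8) P2=[1,1,0,6,1,4](2)
Move 7: P1 pit5 -> P1=[0,0,8,5,1,0](9) P2=[2,2,1,6,1,4](2)
Move 8: P1 pit4 -> P1=[0,0,8,5,0,0](12) P2=[0,2,1,6,1,4](2)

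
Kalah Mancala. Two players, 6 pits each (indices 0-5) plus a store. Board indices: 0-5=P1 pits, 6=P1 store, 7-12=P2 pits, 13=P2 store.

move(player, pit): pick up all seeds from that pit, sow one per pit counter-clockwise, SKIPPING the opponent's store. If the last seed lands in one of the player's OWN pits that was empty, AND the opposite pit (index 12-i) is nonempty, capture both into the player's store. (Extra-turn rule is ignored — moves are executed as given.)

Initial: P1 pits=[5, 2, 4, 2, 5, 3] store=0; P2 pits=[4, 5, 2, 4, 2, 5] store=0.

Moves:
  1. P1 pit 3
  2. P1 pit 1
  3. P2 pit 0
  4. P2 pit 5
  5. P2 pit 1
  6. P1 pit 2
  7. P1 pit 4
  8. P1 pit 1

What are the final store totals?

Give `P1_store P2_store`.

Answer: 13 2

Derivation:
Move 1: P1 pit3 -> P1=[5,2,4,0,6,4](0) P2=[4,5,2,4,2,5](0)
Move 2: P1 pit1 -> P1=[5,0,5,0,6,4](3) P2=[4,5,0,4,2,5](0)
Move 3: P2 pit0 -> P1=[5,0,5,0,6,4](3) P2=[0,6,1,5,3,5](0)
Move 4: P2 pit5 -> P1=[6,1,6,1,6,4](3) P2=[0,6,1,5,3,0](1)
Move 5: P2 pit1 -> P1=[7,1,6,1,6,4](3) P2=[0,0,2,6,4,1](2)
Move 6: P1 pit2 -> P1=[7,1,0,2,7,5](4) P2=[1,1,2,6,4,1](2)
Move 7: P1 pit4 -> P1=[7,1,0,2,0,6](5) P2=[2,2,3,7,5,1](2)
Move 8: P1 pit1 -> P1=[7,0,0,2,0,6](13) P2=[2,2,3,0,5,1](2)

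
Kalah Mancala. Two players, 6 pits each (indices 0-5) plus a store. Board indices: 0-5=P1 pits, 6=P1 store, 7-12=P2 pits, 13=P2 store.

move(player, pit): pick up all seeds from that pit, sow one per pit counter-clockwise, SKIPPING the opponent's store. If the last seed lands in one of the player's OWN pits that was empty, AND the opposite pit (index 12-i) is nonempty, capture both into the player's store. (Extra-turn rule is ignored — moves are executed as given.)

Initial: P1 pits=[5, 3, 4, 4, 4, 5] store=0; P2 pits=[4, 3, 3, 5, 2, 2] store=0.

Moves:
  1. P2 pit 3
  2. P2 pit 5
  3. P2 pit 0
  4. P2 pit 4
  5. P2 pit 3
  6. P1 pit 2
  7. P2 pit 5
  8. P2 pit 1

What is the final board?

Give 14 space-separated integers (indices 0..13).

Answer: 0 0 0 5 5 6 1 0 0 5 1 1 0 20

Derivation:
Move 1: P2 pit3 -> P1=[6,4,4,4,4,5](0) P2=[4,3,3,0,3,3](1)
Move 2: P2 pit5 -> P1=[7,5,4,4,4,5](0) P2=[4,3,3,0,3,0](2)
Move 3: P2 pit0 -> P1=[7,5,4,4,4,5](0) P2=[0,4,4,1,4,0](2)
Move 4: P2 pit4 -> P1=[8,6,4,4,4,5](0) P2=[0,4,4,1,0,1](3)
Move 5: P2 pit3 -> P1=[8,0,4,4,4,5](0) P2=[0,4,4,0,0,1](10)
Move 6: P1 pit2 -> P1=[8,0,0,5,5,6](1) P2=[0,4,4,0,0,1](10)
Move 7: P2 pit5 -> P1=[8,0,0,5,5,6](1) P2=[0,4,4,0,0,0](11)
Move 8: P2 pit1 -> P1=[0,0,0,5,5,6](1) P2=[0,0,5,1,1,0](20)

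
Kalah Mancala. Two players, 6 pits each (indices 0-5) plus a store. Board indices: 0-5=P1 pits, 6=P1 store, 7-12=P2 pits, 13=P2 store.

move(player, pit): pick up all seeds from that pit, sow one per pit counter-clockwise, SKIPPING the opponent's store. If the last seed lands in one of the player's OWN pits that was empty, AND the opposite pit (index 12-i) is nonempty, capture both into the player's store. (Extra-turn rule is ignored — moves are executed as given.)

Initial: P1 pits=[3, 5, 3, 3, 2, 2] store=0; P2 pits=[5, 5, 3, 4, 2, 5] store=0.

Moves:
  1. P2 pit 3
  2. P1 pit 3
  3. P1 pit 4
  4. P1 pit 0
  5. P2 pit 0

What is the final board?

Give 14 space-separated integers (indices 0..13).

Answer: 0 6 4 1 0 4 8 0 1 4 1 4 7 2

Derivation:
Move 1: P2 pit3 -> P1=[4,5,3,3,2,2](0) P2=[5,5,3,0,3,6](1)
Move 2: P1 pit3 -> P1=[4,5,3,0,3,3](1) P2=[5,5,3,0,3,6](1)
Move 3: P1 pit4 -> P1=[4,5,3,0,0,4](2) P2=[6,5,3,0,3,6](1)
Move 4: P1 pit0 -> P1=[0,6,4,1,0,4](8) P2=[6,0,3,0,3,6](1)
Move 5: P2 pit0 -> P1=[0,6,4,1,0,4](8) P2=[0,1,4,1,4,7](2)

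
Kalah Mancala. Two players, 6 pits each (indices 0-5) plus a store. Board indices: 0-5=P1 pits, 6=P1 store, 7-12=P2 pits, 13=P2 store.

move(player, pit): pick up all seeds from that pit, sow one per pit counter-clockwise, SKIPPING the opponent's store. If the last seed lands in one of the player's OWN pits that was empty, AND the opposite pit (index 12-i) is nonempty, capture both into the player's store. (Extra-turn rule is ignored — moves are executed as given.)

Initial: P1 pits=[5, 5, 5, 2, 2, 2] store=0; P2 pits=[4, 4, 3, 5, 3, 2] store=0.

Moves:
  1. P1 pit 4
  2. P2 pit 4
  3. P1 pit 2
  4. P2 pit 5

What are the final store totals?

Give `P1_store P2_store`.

Move 1: P1 pit4 -> P1=[5,5,5,2,0,3](1) P2=[4,4,3,5,3,2](0)
Move 2: P2 pit4 -> P1=[6,5,5,2,0,3](1) P2=[4,4,3,5,0,3](1)
Move 3: P1 pit2 -> P1=[6,5,0,3,1,4](2) P2=[5,4,3,5,0,3](1)
Move 4: P2 pit5 -> P1=[7,6,0,3,1,4](2) P2=[5,4,3,5,0,0](2)

Answer: 2 2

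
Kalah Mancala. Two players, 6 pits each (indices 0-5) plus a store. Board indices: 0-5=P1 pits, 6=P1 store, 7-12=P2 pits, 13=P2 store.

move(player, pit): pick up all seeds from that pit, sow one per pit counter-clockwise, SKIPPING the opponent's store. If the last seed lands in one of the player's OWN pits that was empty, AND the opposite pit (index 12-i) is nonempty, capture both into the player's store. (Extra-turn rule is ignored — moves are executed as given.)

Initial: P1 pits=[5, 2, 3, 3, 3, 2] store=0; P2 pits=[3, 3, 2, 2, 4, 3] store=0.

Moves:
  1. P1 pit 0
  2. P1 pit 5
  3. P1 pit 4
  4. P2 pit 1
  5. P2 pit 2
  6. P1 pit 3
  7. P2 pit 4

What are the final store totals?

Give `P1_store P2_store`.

Answer: 3 2

Derivation:
Move 1: P1 pit0 -> P1=[0,3,4,4,4,3](0) P2=[3,3,2,2,4,3](0)
Move 2: P1 pit5 -> P1=[0,3,4,4,4,0](1) P2=[4,4,2,2,4,3](0)
Move 3: P1 pit4 -> P1=[0,3,4,4,0,1](2) P2=[5,5,2,2,4,3](0)
Move 4: P2 pit1 -> P1=[0,3,4,4,0,1](2) P2=[5,0,3,3,5,4](1)
Move 5: P2 pit2 -> P1=[0,3,4,4,0,1](2) P2=[5,0,0,4,6,5](1)
Move 6: P1 pit3 -> P1=[0,3,4,0,1,2](3) P2=[6,0,0,4,6,5](1)
Move 7: P2 pit4 -> P1=[1,4,5,1,1,2](3) P2=[6,0,0,4,0,6](2)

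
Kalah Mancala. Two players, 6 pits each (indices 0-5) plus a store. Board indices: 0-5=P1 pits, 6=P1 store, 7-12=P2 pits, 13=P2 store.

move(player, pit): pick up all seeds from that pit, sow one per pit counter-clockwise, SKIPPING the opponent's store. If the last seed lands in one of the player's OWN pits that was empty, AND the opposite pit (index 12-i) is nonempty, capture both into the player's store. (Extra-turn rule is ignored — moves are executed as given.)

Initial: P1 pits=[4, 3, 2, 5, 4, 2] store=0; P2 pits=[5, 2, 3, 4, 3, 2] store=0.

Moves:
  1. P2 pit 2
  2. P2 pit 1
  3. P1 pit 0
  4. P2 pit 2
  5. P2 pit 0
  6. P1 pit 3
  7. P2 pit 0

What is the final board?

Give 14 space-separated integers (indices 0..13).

Answer: 0 4 3 0 6 3 1 0 3 2 8 5 4 0

Derivation:
Move 1: P2 pit2 -> P1=[4,3,2,5,4,2](0) P2=[5,2,0,5,4,3](0)
Move 2: P2 pit1 -> P1=[4,3,2,5,4,2](0) P2=[5,0,1,6,4,3](0)
Move 3: P1 pit0 -> P1=[0,4,3,6,5,2](0) P2=[5,0,1,6,4,3](0)
Move 4: P2 pit2 -> P1=[0,4,3,6,5,2](0) P2=[5,0,0,7,4,3](0)
Move 5: P2 pit0 -> P1=[0,4,3,6,5,2](0) P2=[0,1,1,8,5,4](0)
Move 6: P1 pit3 -> P1=[0,4,3,0,6,3](1) P2=[1,2,2,8,5,4](0)
Move 7: P2 pit0 -> P1=[0,4,3,0,6,3](1) P2=[0,3,2,8,5,4](0)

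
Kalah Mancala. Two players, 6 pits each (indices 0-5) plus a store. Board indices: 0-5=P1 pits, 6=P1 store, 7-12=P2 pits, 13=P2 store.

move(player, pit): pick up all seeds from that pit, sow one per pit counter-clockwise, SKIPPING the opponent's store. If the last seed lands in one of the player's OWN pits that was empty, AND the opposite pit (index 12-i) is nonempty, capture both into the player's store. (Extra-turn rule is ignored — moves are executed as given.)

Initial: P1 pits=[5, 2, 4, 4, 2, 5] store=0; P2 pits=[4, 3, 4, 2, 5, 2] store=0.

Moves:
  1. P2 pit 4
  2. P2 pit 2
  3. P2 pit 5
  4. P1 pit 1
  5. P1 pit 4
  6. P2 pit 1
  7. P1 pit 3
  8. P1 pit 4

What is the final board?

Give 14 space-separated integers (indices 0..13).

Answer: 7 0 7 0 0 9 2 6 1 1 4 2 0 3

Derivation:
Move 1: P2 pit4 -> P1=[6,3,5,4,2,5](0) P2=[4,3,4,2,0,3](1)
Move 2: P2 pit2 -> P1=[6,3,5,4,2,5](0) P2=[4,3,0,3,1,4](2)
Move 3: P2 pit5 -> P1=[7,4,6,4,2,5](0) P2=[4,3,0,3,1,0](3)
Move 4: P1 pit1 -> P1=[7,0,7,5,3,6](0) P2=[4,3,0,3,1,0](3)
Move 5: P1 pit4 -> P1=[7,0,7,5,0,7](1) P2=[5,3,0,3,1,0](3)
Move 6: P2 pit1 -> P1=[7,0,7,5,0,7](1) P2=[5,0,1,4,2,0](3)
Move 7: P1 pit3 -> P1=[7,0,7,0,1,8](2) P2=[6,1,1,4,2,0](3)
Move 8: P1 pit4 -> P1=[7,0,7,0,0,9](2) P2=[6,1,1,4,2,0](3)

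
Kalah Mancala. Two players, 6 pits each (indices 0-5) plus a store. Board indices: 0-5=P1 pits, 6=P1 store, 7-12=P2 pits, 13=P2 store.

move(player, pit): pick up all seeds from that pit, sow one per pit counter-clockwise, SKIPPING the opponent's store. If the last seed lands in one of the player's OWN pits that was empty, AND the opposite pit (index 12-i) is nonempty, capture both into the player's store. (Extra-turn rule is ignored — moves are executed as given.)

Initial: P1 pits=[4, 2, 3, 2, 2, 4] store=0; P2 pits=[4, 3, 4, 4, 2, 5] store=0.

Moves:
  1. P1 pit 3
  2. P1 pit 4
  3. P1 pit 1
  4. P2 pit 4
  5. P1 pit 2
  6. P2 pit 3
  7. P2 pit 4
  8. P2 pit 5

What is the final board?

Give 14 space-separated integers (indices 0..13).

Answer: 6 1 1 2 2 8 7 6 3 0 0 0 0 3

Derivation:
Move 1: P1 pit3 -> P1=[4,2,3,0,3,5](0) P2=[4,3,4,4,2,5](0)
Move 2: P1 pit4 -> P1=[4,2,3,0,0,6](1) P2=[5,3,4,4,2,5](0)
Move 3: P1 pit1 -> P1=[4,0,4,0,0,6](6) P2=[5,3,0,4,2,5](0)
Move 4: P2 pit4 -> P1=[4,0,4,0,0,6](6) P2=[5,3,0,4,0,6](1)
Move 5: P1 pit2 -> P1=[4,0,0,1,1,7](7) P2=[5,3,0,4,0,6](1)
Move 6: P2 pit3 -> P1=[5,0,0,1,1,7](7) P2=[5,3,0,0,1,7](2)
Move 7: P2 pit4 -> P1=[5,0,0,1,1,7](7) P2=[5,3,0,0,0,8](2)
Move 8: P2 pit5 -> P1=[6,1,1,2,2,8](7) P2=[6,3,0,0,0,0](3)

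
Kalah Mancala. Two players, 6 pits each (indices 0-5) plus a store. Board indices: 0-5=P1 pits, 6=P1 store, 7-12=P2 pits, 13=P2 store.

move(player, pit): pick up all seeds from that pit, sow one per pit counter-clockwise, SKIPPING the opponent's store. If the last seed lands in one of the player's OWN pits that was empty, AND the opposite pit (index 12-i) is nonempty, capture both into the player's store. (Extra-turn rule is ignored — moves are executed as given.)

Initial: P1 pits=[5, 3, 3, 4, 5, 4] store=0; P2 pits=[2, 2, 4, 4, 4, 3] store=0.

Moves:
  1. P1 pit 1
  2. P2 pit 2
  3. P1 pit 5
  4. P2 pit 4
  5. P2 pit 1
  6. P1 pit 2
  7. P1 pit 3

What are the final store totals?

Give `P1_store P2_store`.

Answer: 3 4

Derivation:
Move 1: P1 pit1 -> P1=[5,0,4,5,6,4](0) P2=[2,2,4,4,4,3](0)
Move 2: P2 pit2 -> P1=[5,0,4,5,6,4](0) P2=[2,2,0,5,5,4](1)
Move 3: P1 pit5 -> P1=[5,0,4,5,6,0](1) P2=[3,3,1,5,5,4](1)
Move 4: P2 pit4 -> P1=[6,1,5,5,6,0](1) P2=[3,3,1,5,0,5](2)
Move 5: P2 pit1 -> P1=[6,0,5,5,6,0](1) P2=[3,0,2,6,0,5](4)
Move 6: P1 pit2 -> P1=[6,0,0,6,7,1](2) P2=[4,0,2,6,0,5](4)
Move 7: P1 pit3 -> P1=[6,0,0,0,8,2](3) P2=[5,1,3,6,0,5](4)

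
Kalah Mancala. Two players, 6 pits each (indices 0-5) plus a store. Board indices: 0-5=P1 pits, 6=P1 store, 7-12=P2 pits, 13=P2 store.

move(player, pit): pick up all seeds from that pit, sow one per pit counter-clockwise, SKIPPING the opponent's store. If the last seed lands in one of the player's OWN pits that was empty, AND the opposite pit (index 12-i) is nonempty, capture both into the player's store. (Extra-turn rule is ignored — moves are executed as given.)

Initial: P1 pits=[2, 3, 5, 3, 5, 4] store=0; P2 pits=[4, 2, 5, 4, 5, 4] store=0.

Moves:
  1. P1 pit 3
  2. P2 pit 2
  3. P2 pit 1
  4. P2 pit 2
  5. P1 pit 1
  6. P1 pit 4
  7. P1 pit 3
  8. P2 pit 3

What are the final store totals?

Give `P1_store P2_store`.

Move 1: P1 pit3 -> P1=[2,3,5,0,6,5](1) P2=[4,2,5,4,5,4](0)
Move 2: P2 pit2 -> P1=[3,3,5,0,6,5](1) P2=[4,2,0,5,6,5](1)
Move 3: P2 pit1 -> P1=[3,3,5,0,6,5](1) P2=[4,0,1,6,6,5](1)
Move 4: P2 pit2 -> P1=[3,3,5,0,6,5](1) P2=[4,0,0,7,6,5](1)
Move 5: P1 pit1 -> P1=[3,0,6,1,7,5](1) P2=[4,0,0,7,6,5](1)
Move 6: P1 pit4 -> P1=[3,0,6,1,0,6](2) P2=[5,1,1,8,7,5](1)
Move 7: P1 pit3 -> P1=[3,0,6,0,0,6](4) P2=[5,0,1,8,7,5](1)
Move 8: P2 pit3 -> P1=[4,1,7,1,1,6](4) P2=[5,0,1,0,8,6](2)

Answer: 4 2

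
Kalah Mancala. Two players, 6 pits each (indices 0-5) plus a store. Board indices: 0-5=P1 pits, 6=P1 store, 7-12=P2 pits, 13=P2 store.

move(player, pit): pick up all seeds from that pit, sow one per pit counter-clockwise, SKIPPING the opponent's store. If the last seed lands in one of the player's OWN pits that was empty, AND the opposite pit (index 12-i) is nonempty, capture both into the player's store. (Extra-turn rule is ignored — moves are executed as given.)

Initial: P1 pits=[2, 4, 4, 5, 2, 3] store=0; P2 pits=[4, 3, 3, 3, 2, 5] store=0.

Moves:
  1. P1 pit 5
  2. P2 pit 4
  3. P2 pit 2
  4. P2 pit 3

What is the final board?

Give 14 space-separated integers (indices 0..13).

Move 1: P1 pit5 -> P1=[2,4,4,5,2,0](1) P2=[5,4,3,3,2,5](0)
Move 2: P2 pit4 -> P1=[2,4,4,5,2,0](1) P2=[5,4,3,3,0,6](1)
Move 3: P2 pit2 -> P1=[2,4,4,5,2,0](1) P2=[5,4,0,4,1,7](1)
Move 4: P2 pit3 -> P1=[3,4,4,5,2,0](1) P2=[5,4,0,0,2,8](2)

Answer: 3 4 4 5 2 0 1 5 4 0 0 2 8 2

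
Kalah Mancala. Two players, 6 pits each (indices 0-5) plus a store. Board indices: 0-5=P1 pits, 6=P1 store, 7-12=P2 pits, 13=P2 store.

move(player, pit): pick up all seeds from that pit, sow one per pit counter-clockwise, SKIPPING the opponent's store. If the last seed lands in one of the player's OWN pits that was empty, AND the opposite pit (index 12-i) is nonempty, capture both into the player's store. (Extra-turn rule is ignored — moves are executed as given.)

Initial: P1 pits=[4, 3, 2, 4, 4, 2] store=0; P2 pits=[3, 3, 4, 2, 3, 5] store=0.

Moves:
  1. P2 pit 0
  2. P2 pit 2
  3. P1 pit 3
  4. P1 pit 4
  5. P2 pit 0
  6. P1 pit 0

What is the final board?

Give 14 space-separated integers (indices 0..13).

Answer: 0 4 3 1 1 5 2 0 6 2 4 4 6 1

Derivation:
Move 1: P2 pit0 -> P1=[4,3,2,4,4,2](0) P2=[0,4,5,3,3,5](0)
Move 2: P2 pit2 -> P1=[5,3,2,4,4,2](0) P2=[0,4,0,4,4,6](1)
Move 3: P1 pit3 -> P1=[5,3,2,0,5,3](1) P2=[1,4,0,4,4,6](1)
Move 4: P1 pit4 -> P1=[5,3,2,0,0,4](2) P2=[2,5,1,4,4,6](1)
Move 5: P2 pit0 -> P1=[5,3,2,0,0,4](2) P2=[0,6,2,4,4,6](1)
Move 6: P1 pit0 -> P1=[0,4,3,1,1,5](2) P2=[0,6,2,4,4,6](1)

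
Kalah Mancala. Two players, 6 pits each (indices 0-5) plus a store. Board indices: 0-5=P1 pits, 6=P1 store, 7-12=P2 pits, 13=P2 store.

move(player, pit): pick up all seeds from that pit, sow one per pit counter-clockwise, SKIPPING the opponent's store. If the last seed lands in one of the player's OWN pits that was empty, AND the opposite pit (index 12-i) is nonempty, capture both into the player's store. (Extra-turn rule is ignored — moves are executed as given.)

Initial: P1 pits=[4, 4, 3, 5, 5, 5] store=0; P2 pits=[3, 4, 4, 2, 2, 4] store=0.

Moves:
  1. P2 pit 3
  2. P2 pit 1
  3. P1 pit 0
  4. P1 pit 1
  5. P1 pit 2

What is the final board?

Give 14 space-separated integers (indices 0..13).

Move 1: P2 pit3 -> P1=[4,4,3,5,5,5](0) P2=[3,4,4,0,3,5](0)
Move 2: P2 pit1 -> P1=[4,4,3,5,5,5](0) P2=[3,0,5,1,4,6](0)
Move 3: P1 pit0 -> P1=[0,5,4,6,6,5](0) P2=[3,0,5,1,4,6](0)
Move 4: P1 pit1 -> P1=[0,0,5,7,7,6](1) P2=[3,0,5,1,4,6](0)
Move 5: P1 pit2 -> P1=[0,0,0,8,8,7](2) P2=[4,0,5,1,4,6](0)

Answer: 0 0 0 8 8 7 2 4 0 5 1 4 6 0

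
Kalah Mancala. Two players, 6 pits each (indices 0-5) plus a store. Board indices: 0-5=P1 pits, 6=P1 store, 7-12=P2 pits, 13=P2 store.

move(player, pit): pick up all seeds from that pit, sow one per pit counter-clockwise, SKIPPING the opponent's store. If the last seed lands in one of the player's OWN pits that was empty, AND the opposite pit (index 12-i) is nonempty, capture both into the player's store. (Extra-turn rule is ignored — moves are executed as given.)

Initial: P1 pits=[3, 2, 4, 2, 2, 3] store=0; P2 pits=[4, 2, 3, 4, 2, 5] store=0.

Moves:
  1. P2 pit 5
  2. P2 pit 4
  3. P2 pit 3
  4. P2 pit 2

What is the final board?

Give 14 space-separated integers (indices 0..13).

Move 1: P2 pit5 -> P1=[4,3,5,3,2,3](0) P2=[4,2,3,4,2,0](1)
Move 2: P2 pit4 -> P1=[4,3,5,3,2,3](0) P2=[4,2,3,4,0,1](2)
Move 3: P2 pit3 -> P1=[5,3,5,3,2,3](0) P2=[4,2,3,0,1,2](3)
Move 4: P2 pit2 -> P1=[5,3,5,3,2,3](0) P2=[4,2,0,1,2,3](3)

Answer: 5 3 5 3 2 3 0 4 2 0 1 2 3 3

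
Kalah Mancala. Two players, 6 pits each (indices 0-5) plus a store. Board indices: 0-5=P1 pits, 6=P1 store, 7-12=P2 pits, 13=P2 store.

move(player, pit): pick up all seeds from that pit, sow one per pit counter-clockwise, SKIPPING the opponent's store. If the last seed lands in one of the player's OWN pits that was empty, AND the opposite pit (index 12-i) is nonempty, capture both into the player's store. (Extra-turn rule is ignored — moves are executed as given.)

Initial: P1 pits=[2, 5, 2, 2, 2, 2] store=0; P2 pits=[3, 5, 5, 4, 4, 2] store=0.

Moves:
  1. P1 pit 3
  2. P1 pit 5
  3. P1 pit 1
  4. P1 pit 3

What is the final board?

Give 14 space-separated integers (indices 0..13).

Answer: 2 0 3 0 5 1 2 4 6 5 4 4 2 0

Derivation:
Move 1: P1 pit3 -> P1=[2,5,2,0,3,3](0) P2=[3,5,5,4,4,2](0)
Move 2: P1 pit5 -> P1=[2,5,2,0,3,0](1) P2=[4,6,5,4,4,2](0)
Move 3: P1 pit1 -> P1=[2,0,3,1,4,1](2) P2=[4,6,5,4,4,2](0)
Move 4: P1 pit3 -> P1=[2,0,3,0,5,1](2) P2=[4,6,5,4,4,2](0)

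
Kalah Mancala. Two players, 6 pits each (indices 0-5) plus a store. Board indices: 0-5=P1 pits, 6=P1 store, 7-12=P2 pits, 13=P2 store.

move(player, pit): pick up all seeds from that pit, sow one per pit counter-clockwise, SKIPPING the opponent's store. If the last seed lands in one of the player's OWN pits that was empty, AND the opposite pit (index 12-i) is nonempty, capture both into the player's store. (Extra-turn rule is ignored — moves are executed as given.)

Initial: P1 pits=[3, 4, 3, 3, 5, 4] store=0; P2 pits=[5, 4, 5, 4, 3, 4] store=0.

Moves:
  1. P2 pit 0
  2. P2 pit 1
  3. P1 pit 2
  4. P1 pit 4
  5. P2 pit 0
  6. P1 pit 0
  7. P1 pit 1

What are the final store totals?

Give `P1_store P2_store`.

Answer: 2 1

Derivation:
Move 1: P2 pit0 -> P1=[3,4,3,3,5,4](0) P2=[0,5,6,5,4,5](0)
Move 2: P2 pit1 -> P1=[3,4,3,3,5,4](0) P2=[0,0,7,6,5,6](1)
Move 3: P1 pit2 -> P1=[3,4,0,4,6,5](0) P2=[0,0,7,6,5,6](1)
Move 4: P1 pit4 -> P1=[3,4,0,4,0,6](1) P2=[1,1,8,7,5,6](1)
Move 5: P2 pit0 -> P1=[3,4,0,4,0,6](1) P2=[0,2,8,7,5,6](1)
Move 6: P1 pit0 -> P1=[0,5,1,5,0,6](1) P2=[0,2,8,7,5,6](1)
Move 7: P1 pit1 -> P1=[0,0,2,6,1,7](2) P2=[0,2,8,7,5,6](1)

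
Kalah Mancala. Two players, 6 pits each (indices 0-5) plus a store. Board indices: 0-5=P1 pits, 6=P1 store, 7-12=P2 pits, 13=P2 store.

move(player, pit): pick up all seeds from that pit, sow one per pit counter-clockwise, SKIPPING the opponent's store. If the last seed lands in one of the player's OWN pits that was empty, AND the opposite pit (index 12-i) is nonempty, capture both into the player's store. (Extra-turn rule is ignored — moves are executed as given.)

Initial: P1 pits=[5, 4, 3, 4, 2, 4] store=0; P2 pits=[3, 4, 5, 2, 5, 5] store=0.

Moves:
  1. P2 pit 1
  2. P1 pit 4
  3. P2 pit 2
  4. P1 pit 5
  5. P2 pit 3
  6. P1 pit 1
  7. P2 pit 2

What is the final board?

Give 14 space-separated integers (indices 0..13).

Answer: 7 0 0 5 1 1 3 5 1 0 0 8 8 7

Derivation:
Move 1: P2 pit1 -> P1=[5,4,3,4,2,4](0) P2=[3,0,6,3,6,6](0)
Move 2: P1 pit4 -> P1=[5,4,3,4,0,5](1) P2=[3,0,6,3,6,6](0)
Move 3: P2 pit2 -> P1=[6,5,3,4,0,5](1) P2=[3,0,0,4,7,7](1)
Move 4: P1 pit5 -> P1=[6,5,3,4,0,0](2) P2=[4,1,1,5,7,7](1)
Move 5: P2 pit3 -> P1=[7,6,3,4,0,0](2) P2=[4,1,1,0,8,8](2)
Move 6: P1 pit1 -> P1=[7,0,4,5,1,1](3) P2=[5,1,1,0,8,8](2)
Move 7: P2 pit2 -> P1=[7,0,0,5,1,1](3) P2=[5,1,0,0,8,8](7)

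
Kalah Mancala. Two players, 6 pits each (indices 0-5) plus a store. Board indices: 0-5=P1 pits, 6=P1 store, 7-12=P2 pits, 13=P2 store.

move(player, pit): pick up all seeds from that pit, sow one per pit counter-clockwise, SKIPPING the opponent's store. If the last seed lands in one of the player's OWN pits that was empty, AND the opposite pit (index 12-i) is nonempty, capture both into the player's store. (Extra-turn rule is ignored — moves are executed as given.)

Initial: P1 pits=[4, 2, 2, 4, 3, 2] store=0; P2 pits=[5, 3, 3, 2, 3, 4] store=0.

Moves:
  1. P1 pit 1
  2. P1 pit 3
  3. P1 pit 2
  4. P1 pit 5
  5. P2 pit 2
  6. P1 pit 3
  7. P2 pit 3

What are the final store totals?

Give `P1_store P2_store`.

Answer: 2 2

Derivation:
Move 1: P1 pit1 -> P1=[4,0,3,5,3,2](0) P2=[5,3,3,2,3,4](0)
Move 2: P1 pit3 -> P1=[4,0,3,0,4,3](1) P2=[6,4,3,2,3,4](0)
Move 3: P1 pit2 -> P1=[4,0,0,1,5,4](1) P2=[6,4,3,2,3,4](0)
Move 4: P1 pit5 -> P1=[4,0,0,1,5,0](2) P2=[7,5,4,2,3,4](0)
Move 5: P2 pit2 -> P1=[4,0,0,1,5,0](2) P2=[7,5,0,3,4,5](1)
Move 6: P1 pit3 -> P1=[4,0,0,0,6,0](2) P2=[7,5,0,3,4,5](1)
Move 7: P2 pit3 -> P1=[4,0,0,0,6,0](2) P2=[7,5,0,0,5,6](2)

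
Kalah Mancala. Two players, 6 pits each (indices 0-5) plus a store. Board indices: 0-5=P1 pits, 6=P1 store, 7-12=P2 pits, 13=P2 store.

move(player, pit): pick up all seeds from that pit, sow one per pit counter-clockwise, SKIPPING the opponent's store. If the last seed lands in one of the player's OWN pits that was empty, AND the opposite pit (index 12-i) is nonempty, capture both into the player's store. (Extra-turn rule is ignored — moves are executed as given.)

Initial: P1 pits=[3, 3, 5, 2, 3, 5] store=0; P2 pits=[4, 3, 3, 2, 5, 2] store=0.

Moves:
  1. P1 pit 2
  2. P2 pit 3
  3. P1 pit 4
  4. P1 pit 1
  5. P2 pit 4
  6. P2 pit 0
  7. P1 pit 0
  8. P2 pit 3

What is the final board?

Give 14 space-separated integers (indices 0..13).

Move 1: P1 pit2 -> P1=[3,3,0,3,4,6](1) P2=[5,3,3,2,5,2](0)
Move 2: P2 pit3 -> P1=[3,3,0,3,4,6](1) P2=[5,3,3,0,6,3](0)
Move 3: P1 pit4 -> P1=[3,3,0,3,0,7](2) P2=[6,4,3,0,6,3](0)
Move 4: P1 pit1 -> P1=[3,0,1,4,0,7](7) P2=[6,0,3,0,6,3](0)
Move 5: P2 pit4 -> P1=[4,1,2,5,0,7](7) P2=[6,0,3,0,0,4](1)
Move 6: P2 pit0 -> P1=[4,1,2,5,0,7](7) P2=[0,1,4,1,1,5](2)
Move 7: P1 pit0 -> P1=[0,2,3,6,0,7](9) P2=[0,0,4,1,1,5](2)
Move 8: P2 pit3 -> P1=[0,2,3,6,0,7](9) P2=[0,0,4,0,2,5](2)

Answer: 0 2 3 6 0 7 9 0 0 4 0 2 5 2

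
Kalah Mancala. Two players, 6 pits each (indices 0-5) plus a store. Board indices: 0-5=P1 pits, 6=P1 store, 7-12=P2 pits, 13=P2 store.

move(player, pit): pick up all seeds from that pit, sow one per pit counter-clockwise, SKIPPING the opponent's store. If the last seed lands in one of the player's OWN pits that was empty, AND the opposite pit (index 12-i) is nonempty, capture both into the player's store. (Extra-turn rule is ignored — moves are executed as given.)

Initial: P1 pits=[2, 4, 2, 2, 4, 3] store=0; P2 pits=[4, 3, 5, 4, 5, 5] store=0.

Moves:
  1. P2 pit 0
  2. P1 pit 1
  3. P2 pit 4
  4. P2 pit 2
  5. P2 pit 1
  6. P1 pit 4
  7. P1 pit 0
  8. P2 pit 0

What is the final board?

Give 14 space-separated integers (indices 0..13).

Move 1: P2 pit0 -> P1=[2,4,2,2,4,3](0) P2=[0,4,6,5,6,5](0)
Move 2: P1 pit1 -> P1=[2,0,3,3,5,4](0) P2=[0,4,6,5,6,5](0)
Move 3: P2 pit4 -> P1=[3,1,4,4,5,4](0) P2=[0,4,6,5,0,6](1)
Move 4: P2 pit2 -> P1=[4,2,4,4,5,4](0) P2=[0,4,0,6,1,7](2)
Move 5: P2 pit1 -> P1=[4,2,4,4,5,4](0) P2=[0,0,1,7,2,8](2)
Move 6: P1 pit4 -> P1=[4,2,4,4,0,5](1) P2=[1,1,2,7,2,8](2)
Move 7: P1 pit0 -> P1=[0,3,5,5,0,5](3) P2=[1,0,2,7,2,8](2)
Move 8: P2 pit0 -> P1=[0,3,5,5,0,5](3) P2=[0,1,2,7,2,8](2)

Answer: 0 3 5 5 0 5 3 0 1 2 7 2 8 2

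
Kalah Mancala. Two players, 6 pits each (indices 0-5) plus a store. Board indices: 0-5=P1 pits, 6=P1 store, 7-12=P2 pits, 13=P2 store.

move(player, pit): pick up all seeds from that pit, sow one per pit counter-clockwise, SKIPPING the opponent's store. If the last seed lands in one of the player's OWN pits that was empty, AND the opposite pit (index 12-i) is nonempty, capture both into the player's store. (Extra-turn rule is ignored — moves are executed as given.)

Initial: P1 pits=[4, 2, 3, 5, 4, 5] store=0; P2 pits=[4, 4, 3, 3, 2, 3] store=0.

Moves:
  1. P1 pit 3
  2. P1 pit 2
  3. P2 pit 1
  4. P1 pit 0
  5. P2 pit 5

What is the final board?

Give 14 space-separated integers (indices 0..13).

Answer: 1 4 2 2 7 7 1 5 0 4 4 3 0 2

Derivation:
Move 1: P1 pit3 -> P1=[4,2,3,0,5,6](1) P2=[5,5,3,3,2,3](0)
Move 2: P1 pit2 -> P1=[4,2,0,1,6,7](1) P2=[5,5,3,3,2,3](0)
Move 3: P2 pit1 -> P1=[4,2,0,1,6,7](1) P2=[5,0,4,4,3,4](1)
Move 4: P1 pit0 -> P1=[0,3,1,2,7,7](1) P2=[5,0,4,4,3,4](1)
Move 5: P2 pit5 -> P1=[1,4,2,2,7,7](1) P2=[5,0,4,4,3,0](2)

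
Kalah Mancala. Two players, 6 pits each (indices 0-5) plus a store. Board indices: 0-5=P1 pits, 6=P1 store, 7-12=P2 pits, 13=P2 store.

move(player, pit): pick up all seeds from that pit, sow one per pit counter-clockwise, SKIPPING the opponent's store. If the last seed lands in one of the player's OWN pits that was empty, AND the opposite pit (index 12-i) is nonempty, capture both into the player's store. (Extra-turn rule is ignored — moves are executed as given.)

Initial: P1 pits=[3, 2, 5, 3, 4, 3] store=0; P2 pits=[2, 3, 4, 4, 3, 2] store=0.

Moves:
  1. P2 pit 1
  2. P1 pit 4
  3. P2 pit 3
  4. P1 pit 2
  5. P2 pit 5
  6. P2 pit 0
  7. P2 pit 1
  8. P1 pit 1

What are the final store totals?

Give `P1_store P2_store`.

Move 1: P2 pit1 -> P1=[3,2,5,3,4,3](0) P2=[2,0,5,5,4,2](0)
Move 2: P1 pit4 -> P1=[3,2,5,3,0,4](1) P2=[3,1,5,5,4,2](0)
Move 3: P2 pit3 -> P1=[4,3,5,3,0,4](1) P2=[3,1,5,0,5,3](1)
Move 4: P1 pit2 -> P1=[4,3,0,4,1,5](2) P2=[4,1,5,0,5,3](1)
Move 5: P2 pit5 -> P1=[5,4,0,4,1,5](2) P2=[4,1,5,0,5,0](2)
Move 6: P2 pit0 -> P1=[5,4,0,4,1,5](2) P2=[0,2,6,1,6,0](2)
Move 7: P2 pit1 -> P1=[5,4,0,4,1,5](2) P2=[0,0,7,2,6,0](2)
Move 8: P1 pit1 -> P1=[5,0,1,5,2,6](2) P2=[0,0,7,2,6,0](2)

Answer: 2 2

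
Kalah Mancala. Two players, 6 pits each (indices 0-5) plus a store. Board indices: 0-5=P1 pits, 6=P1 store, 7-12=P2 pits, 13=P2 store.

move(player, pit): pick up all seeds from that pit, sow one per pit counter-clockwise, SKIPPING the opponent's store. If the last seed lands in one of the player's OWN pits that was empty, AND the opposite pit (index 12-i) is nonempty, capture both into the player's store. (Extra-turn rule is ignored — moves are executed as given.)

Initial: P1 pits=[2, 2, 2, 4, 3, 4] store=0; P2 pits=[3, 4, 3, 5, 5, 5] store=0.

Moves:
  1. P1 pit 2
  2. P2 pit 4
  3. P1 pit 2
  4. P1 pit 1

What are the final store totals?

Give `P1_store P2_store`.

Answer: 0 1

Derivation:
Move 1: P1 pit2 -> P1=[2,2,0,5,4,4](0) P2=[3,4,3,5,5,5](0)
Move 2: P2 pit4 -> P1=[3,3,1,5,4,4](0) P2=[3,4,3,5,0,6](1)
Move 3: P1 pit2 -> P1=[3,3,0,6,4,4](0) P2=[3,4,3,5,0,6](1)
Move 4: P1 pit1 -> P1=[3,0,1,7,5,4](0) P2=[3,4,3,5,0,6](1)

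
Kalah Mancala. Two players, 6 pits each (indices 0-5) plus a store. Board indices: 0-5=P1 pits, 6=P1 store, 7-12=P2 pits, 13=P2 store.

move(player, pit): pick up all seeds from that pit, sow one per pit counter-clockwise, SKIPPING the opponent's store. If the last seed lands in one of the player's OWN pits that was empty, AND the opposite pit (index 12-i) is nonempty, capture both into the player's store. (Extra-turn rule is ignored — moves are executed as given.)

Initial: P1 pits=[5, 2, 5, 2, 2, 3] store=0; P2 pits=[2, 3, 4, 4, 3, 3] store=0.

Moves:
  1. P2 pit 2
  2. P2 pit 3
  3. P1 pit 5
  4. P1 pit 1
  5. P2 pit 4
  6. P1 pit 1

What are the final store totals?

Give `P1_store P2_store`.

Answer: 1 3

Derivation:
Move 1: P2 pit2 -> P1=[5,2,5,2,2,3](0) P2=[2,3,0,5,4,4](1)
Move 2: P2 pit3 -> P1=[6,3,5,2,2,3](0) P2=[2,3,0,0,5,5](2)
Move 3: P1 pit5 -> P1=[6,3,5,2,2,0](1) P2=[3,4,0,0,5,5](2)
Move 4: P1 pit1 -> P1=[6,0,6,3,3,0](1) P2=[3,4,0,0,5,5](2)
Move 5: P2 pit4 -> P1=[7,1,7,3,3,0](1) P2=[3,4,0,0,0,6](3)
Move 6: P1 pit1 -> P1=[7,0,8,3,3,0](1) P2=[3,4,0,0,0,6](3)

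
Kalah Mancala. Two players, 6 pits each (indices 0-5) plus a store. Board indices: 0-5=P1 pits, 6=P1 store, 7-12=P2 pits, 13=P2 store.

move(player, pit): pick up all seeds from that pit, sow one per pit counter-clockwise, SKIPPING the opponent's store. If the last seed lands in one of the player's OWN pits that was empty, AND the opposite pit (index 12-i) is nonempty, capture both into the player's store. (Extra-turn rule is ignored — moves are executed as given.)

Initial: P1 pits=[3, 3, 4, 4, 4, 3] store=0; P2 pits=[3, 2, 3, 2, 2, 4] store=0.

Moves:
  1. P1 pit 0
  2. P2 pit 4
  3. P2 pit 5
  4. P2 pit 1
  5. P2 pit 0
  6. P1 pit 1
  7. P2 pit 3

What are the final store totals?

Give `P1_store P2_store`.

Answer: 1 3

Derivation:
Move 1: P1 pit0 -> P1=[0,4,5,5,4,3](0) P2=[3,2,3,2,2,4](0)
Move 2: P2 pit4 -> P1=[0,4,5,5,4,3](0) P2=[3,2,3,2,0,5](1)
Move 3: P2 pit5 -> P1=[1,5,6,6,4,3](0) P2=[3,2,3,2,0,0](2)
Move 4: P2 pit1 -> P1=[1,5,6,6,4,3](0) P2=[3,0,4,3,0,0](2)
Move 5: P2 pit0 -> P1=[1,5,6,6,4,3](0) P2=[0,1,5,4,0,0](2)
Move 6: P1 pit1 -> P1=[1,0,7,7,5,4](1) P2=[0,1,5,4,0,0](2)
Move 7: P2 pit3 -> P1=[2,0,7,7,5,4](1) P2=[0,1,5,0,1,1](3)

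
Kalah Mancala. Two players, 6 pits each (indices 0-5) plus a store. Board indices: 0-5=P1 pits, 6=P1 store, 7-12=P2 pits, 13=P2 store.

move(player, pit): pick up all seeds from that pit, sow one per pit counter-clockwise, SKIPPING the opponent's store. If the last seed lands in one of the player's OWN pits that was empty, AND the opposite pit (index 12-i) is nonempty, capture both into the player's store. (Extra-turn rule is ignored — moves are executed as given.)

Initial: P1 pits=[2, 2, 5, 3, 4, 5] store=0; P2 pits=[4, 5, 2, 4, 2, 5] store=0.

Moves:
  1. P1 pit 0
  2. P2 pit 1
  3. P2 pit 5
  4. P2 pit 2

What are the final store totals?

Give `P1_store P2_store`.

Answer: 0 4

Derivation:
Move 1: P1 pit0 -> P1=[0,3,6,3,4,5](0) P2=[4,5,2,4,2,5](0)
Move 2: P2 pit1 -> P1=[0,3,6,3,4,5](0) P2=[4,0,3,5,3,6](1)
Move 3: P2 pit5 -> P1=[1,4,7,4,5,5](0) P2=[4,0,3,5,3,0](2)
Move 4: P2 pit2 -> P1=[0,4,7,4,5,5](0) P2=[4,0,0,6,4,0](4)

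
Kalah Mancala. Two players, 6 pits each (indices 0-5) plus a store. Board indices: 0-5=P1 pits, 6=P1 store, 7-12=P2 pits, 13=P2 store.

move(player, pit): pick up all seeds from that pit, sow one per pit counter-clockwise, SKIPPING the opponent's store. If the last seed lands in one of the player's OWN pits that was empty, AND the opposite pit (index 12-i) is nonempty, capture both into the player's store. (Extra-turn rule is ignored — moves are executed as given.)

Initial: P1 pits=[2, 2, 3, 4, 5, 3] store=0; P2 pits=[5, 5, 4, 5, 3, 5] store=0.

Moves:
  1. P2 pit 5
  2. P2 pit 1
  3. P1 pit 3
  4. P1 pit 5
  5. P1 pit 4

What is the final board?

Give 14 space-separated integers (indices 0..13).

Answer: 3 3 4 0 0 1 3 8 3 7 7 4 1 2

Derivation:
Move 1: P2 pit5 -> P1=[3,3,4,5,5,3](0) P2=[5,5,4,5,3,0](1)
Move 2: P2 pit1 -> P1=[3,3,4,5,5,3](0) P2=[5,0,5,6,4,1](2)
Move 3: P1 pit3 -> P1=[3,3,4,0,6,4](1) P2=[6,1,5,6,4,1](2)
Move 4: P1 pit5 -> P1=[3,3,4,0,6,0](2) P2=[7,2,6,6,4,1](2)
Move 5: P1 pit4 -> P1=[3,3,4,0,0,1](3) P2=[8,3,7,7,4,1](2)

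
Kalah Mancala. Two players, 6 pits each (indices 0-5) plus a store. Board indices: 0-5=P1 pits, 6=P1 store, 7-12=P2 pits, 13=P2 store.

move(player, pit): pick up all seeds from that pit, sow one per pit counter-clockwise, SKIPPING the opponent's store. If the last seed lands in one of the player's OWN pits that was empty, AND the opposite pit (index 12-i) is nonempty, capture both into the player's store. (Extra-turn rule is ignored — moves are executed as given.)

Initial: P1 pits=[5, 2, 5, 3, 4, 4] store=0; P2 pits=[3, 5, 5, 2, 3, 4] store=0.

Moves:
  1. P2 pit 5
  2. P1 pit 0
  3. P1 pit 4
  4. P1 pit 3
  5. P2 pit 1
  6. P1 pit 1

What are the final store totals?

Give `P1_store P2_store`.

Answer: 3 2

Derivation:
Move 1: P2 pit5 -> P1=[6,3,6,3,4,4](0) P2=[3,5,5,2,3,0](1)
Move 2: P1 pit0 -> P1=[0,4,7,4,5,5](1) P2=[3,5,5,2,3,0](1)
Move 3: P1 pit4 -> P1=[0,4,7,4,0,6](2) P2=[4,6,6,2,3,0](1)
Move 4: P1 pit3 -> P1=[0,4,7,0,1,7](3) P2=[5,6,6,2,3,0](1)
Move 5: P2 pit1 -> P1=[1,4,7,0,1,7](3) P2=[5,0,7,3,4,1](2)
Move 6: P1 pit1 -> P1=[1,0,8,1,2,8](3) P2=[5,0,7,3,4,1](2)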